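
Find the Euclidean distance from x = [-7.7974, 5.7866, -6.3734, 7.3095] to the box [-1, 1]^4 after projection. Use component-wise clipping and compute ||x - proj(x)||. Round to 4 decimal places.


Project each component onto [-1, 1].
clip(-7.7974) = -1.0, clip(5.7866) = 1.0, clip(-6.3734) = -1.0, clip(7.3095) = 1.0
Projection = [-1.0, 1.0, -1.0, 1.0]
Squared diffs: [46.2046, 22.9115, 28.8734, 39.8098]
Distance = sqrt(137.7993) = 11.7388


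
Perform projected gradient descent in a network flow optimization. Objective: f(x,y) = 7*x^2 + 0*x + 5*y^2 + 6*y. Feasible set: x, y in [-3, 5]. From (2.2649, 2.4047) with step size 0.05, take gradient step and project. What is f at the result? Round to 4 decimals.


Step 1: Compute gradient at (2.2649, 2.4047).
grad_x = 2*7*2.2649 + 0 = 31.7086
grad_y = 2*5*2.4047 + 6 = 30.047
Step 2: Gradient step.
x_raw = 2.2649 - 0.05*31.7086 = 0.6795
y_raw = 2.4047 - 0.05*30.047 = 0.9024
Step 3: Project onto [-3, 5].
x_proj = clip(0.6795) = 0.6795
y_proj = clip(0.9024) = 0.9024
Step 4: Evaluate f.
f(0.6795, 0.9024) = 12.717


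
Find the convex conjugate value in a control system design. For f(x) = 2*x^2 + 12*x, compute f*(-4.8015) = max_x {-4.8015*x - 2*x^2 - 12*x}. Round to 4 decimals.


f*(y) = sup_x {y*x - a*x^2 - b*x} = sup_x {(y-b)*x - a*x^2}
FOC: (y - b) - 2a*x = 0 => x* = (y - b)/(2a)
x* = (-4.8015 - 12)/(2*2) = -4.2004
f*(-4.8015) = (y-b)^2/(4a) = (-4.8015 - 12)^2/(4*2)
= 282.2904/8 = 35.2863


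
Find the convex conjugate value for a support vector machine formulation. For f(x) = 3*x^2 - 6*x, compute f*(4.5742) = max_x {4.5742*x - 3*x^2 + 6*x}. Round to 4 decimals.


f*(y) = sup_x {y*x - a*x^2 - b*x} = sup_x {(y-b)*x - a*x^2}
FOC: (y - b) - 2a*x = 0 => x* = (y - b)/(2a)
x* = (4.5742 + 6)/(2*3) = 1.7624
f*(4.5742) = (y-b)^2/(4a) = (4.5742 + 6)^2/(4*3)
= 111.8137/12 = 9.3178


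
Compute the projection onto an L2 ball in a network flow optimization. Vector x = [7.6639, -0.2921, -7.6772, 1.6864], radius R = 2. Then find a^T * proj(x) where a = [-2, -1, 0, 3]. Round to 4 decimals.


Step 1: Compute ||x|| (intermediates to 6 decimals).
||x|| = sqrt(7.6639^2 + (-0.2921)^2 + (-7.6772)^2 + 1.6864^2) = 10.981987
Step 2: Project.
Since ||x|| > R, scale = R/||x|| = 2/10.981987 = 0.182116, proj(x) = scale * x
proj(x) = [1.395719, -0.053196, -1.398141, 0.30712]
Step 3: Dot product.
a^T * proj(x) = -2*1.395719 - 1*(-0.053196) + 0*(-1.398141) + 3*0.30712 = -1.8169


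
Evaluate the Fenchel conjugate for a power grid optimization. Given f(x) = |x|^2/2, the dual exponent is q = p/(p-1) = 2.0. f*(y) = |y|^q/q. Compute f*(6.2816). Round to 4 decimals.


The conjugate exponent q satisfies 1/p + 1/q = 1.
p = 2, so q = 2/(2 - 1) = 2.0
|y|^q = 6.2816^2.0 = 39.4585
f*(6.2816) = 39.4585 / 2.0 = 19.7292


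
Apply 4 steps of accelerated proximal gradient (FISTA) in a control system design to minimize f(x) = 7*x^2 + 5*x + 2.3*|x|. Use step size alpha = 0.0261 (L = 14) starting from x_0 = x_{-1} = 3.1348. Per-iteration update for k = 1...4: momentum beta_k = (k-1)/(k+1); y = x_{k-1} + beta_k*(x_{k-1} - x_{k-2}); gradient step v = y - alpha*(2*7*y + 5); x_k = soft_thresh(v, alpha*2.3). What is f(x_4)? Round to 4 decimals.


FISTA on f(x) = 7*x^2 + 5*x + 2.3*|x|
L = 14, alpha = 0.0261
Iteration 1: beta = 0.0, y = 3.1348 + 0.0*(3.1348 - 3.1348) = 3.1348
  grad(y) = 48.8872, v = y - alpha*grad = 1.8588
  prox(v) = soft_thresh(1.8588, 0.06) = 1.7988
Iteration 2: beta = 0.3333, y = 1.7988 + 0.3333*(1.7988 - 3.1348) = 1.3535
  grad(y) = 23.9488, v = y - alpha*grad = 0.7284
  prox(v) = soft_thresh(0.7284, 0.06) = 0.6684
Iteration 3: beta = 0.5, y = 0.6684 + 0.5*(0.6684 - 1.7988) = 0.1032
  grad(y) = 6.4445, v = y - alpha*grad = -0.065
  prox(v) = soft_thresh(-0.065, 0.06) = -0.005
Iteration 4: beta = 0.6, y = -0.005 + 0.6*(-0.005 - 0.6684) = -0.409
  grad(y) = -0.7263, v = y - alpha*grad = -0.3901
  prox(v) = soft_thresh(-0.3901, 0.06) = -0.33
f(x_4) = 7*(-0.33)^2 + 5*(-0.33) + 2.3*|-0.33| = -0.1286


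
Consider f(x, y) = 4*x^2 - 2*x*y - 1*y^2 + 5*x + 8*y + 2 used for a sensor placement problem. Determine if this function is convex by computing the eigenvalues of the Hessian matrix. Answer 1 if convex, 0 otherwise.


The Hessian of f(x,y) = 4*x^2 - 2*x*y - 1*y^2 + 5*x + 8*y + 2 is:
H = [[8, -2], [-2, -2]]
Trace = 8 - 2 = 6
Determinant = 8*-2 - (-2)^2 = -20
Discriminant = (6)^2 - 4*-20 = 116.0
Eigenvalues: lambda_1 = -2.3852, lambda_2 = 8.3852
The function is not convex.

0


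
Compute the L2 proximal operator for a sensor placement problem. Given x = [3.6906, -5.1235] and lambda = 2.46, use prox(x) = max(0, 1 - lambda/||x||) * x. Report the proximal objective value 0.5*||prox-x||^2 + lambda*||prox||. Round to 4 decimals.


Step 1: Compute ||x||.
||x|| = 6.3143
Step 2: Compute scaling factor.
scale = max(0, 1 - 2.46/6.3143) = 0.6104
Step 3: prox(x) = [2.2528, -3.1274]
||prox(x)|| = 3.8543
Step 4: Proximal objective.
0.5*||prox-x||^2 = 3.0258
lambda*||prox|| = 9.4816
Total = 12.5075


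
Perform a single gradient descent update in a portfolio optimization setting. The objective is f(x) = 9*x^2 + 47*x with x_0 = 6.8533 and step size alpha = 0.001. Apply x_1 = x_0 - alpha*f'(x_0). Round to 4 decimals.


We compute the gradient at x_0 and apply the update.
f'(x) = 18*x + 47
f'(6.8533) = 18*6.8533 + 47 = 170.3594
x_1 = 6.8533 - 0.001*170.3594 = 6.6829


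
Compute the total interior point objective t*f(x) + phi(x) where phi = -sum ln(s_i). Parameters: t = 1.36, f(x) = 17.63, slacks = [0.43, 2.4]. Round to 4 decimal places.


Step 1: Compute log-barrier.
ln values: [-0.844, 0.8755]
phi = -(-0.844 + 0.8755) = -0.0315
Step 2: Compute augmented objective.
t*f(x) = 1.36*17.63 = 23.9768
Total = 23.9768 - 0.0315 = 23.9453


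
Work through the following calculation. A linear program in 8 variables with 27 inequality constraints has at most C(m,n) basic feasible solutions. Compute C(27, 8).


Each vertex corresponds to some choice of n active constraints out of m, so the number of vertices is at most C(m, n) = m! / (n!(m-n)!).
m = 27, n = 8
Numerator: 27 * 26 * 25 * 24 * 23 * 22 * 21 * 20
Denominator: 8! = 40320
C(27, 8) = 2220075


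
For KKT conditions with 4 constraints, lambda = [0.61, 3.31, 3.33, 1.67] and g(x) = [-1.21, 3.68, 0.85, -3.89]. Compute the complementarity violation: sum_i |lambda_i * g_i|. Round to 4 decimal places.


KKT complementary slackness check:
lambda_1 * g_1 = 0.61 * -1.21 = -0.7381
lambda_2 * g_2 = 3.31 * 3.68 = 12.1808
lambda_3 * g_3 = 3.33 * 0.85 = 2.8305
lambda_4 * g_4 = 1.67 * -3.89 = -6.4963
Total violation = 0.7381 + 12.1808 + 2.8305 + 6.4963 = 22.2457


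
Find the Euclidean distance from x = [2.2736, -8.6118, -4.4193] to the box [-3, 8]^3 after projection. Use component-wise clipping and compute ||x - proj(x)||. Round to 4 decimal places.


Project each component onto [-3, 8].
clip(2.2736) = 2.2736, clip(-8.6118) = -3.0, clip(-4.4193) = -3.0
Projection = [2.2736, -3.0, -3.0]
Squared diffs: [0.0, 31.4923, 2.0144]
Distance = sqrt(33.5067) = 5.7885


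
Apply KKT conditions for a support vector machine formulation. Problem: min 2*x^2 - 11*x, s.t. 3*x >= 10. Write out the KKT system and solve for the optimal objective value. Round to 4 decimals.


Step 1: Try lambda = 0 (constraint inactive).
x_unc = 11/(2*2) = 2.75
Check: 3*2.75 = 8.25 < 10 -- violated!
Step 2: Constraint must be active: 3*x = 10
x* = 10/3 = 3.3333 (rounded; the exact value 10/3 is used below)
lambda = (2*2*(10/3) - 11)/3 = 0.7778
Step 3: Compute optimal value.
f(x*) = 2*(10/3)^2 - 11*(10/3) = -14.4444


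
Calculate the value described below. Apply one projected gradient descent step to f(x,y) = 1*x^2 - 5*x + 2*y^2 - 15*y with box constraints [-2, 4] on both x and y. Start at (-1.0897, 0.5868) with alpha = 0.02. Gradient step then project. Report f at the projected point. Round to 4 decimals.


Step 1: Compute gradient at (-1.0897, 0.5868).
grad_x = 2*1*-1.0897 - 5 = -7.1794
grad_y = 2*2*0.5868 - 15 = -12.6528
Step 2: Gradient step.
x_raw = -1.0897 - 0.02*-7.1794 = -0.9461
y_raw = 0.5868 - 0.02*-12.6528 = 0.8399
Step 3: Project onto [-2, 4].
x_proj = clip(-0.9461) = -0.9461
y_proj = clip(0.8399) = 0.8399
Step 4: Evaluate f.
f(-0.9461, 0.8399) = -5.5614


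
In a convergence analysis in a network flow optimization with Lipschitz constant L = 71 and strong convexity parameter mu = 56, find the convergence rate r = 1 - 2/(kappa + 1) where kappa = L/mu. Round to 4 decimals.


Step 1: Compute the condition number.
kappa = L/mu = 71/56 = 1.2679
Step 2: Compute the convergence rate.
r = 1 - 2/(kappa + 1) = 1 - 2*mu/(L + mu) = (L - mu)/(L + mu) = 15/127 = 0.1181


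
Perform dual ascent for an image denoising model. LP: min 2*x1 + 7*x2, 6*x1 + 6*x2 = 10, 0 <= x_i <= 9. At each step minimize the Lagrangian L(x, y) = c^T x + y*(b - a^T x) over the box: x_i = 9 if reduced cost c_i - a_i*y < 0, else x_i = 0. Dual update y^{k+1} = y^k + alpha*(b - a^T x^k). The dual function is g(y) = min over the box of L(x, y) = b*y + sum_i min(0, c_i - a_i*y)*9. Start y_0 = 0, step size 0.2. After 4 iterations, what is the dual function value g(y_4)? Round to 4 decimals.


Dual ascent for LP: min 2*x1 + 7*x2, 6*x1 + 6*x2 = 10, 0 <= x_i <= 9
Step 1: y^k = 0.0, reduced costs: (2.0, 7.0)
  x^k = (0.0, 0.0), subgradient = b - a^T x = 10.0
  y^{k+1} = 0.0 + 0.2*10.0 = 2.0
Step 2: y^k = 2.0, reduced costs: (-10.0, -5.0)
  x^k = (9.0, 9.0), subgradient = b - a^T x = -98.0
  y^{k+1} = 2.0 + 0.2*-98.0 = -17.6
Step 3: y^k = -17.6, reduced costs: (107.6, 112.6)
  x^k = (0.0, 0.0), subgradient = b - a^T x = 10.0
  y^{k+1} = -17.6 + 0.2*10.0 = -15.6
Step 4: y^k = -15.6, reduced costs: (95.6, 100.6)
  x^k = (0.0, 0.0), subgradient = b - a^T x = 10.0
  y^{k+1} = -15.6 + 0.2*10.0 = -13.6
Dual objective at y_4 = -13.6: reduced costs (83.6, 88.6), box minimizer x = (0.0, 0.0)
g(y_4) = b*y + (c1 - a1*y)*x1 + (c2 - a2*y)*x2 = 10*(-13.6) + 83.6*0.0 + 88.6*0.0 = -136.0 + 0.0 + 0.0 = -136.0


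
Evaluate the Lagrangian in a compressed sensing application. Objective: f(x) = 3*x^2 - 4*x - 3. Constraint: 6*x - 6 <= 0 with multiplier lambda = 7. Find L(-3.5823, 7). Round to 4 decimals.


Step 1: Evaluate f(x).
f(-3.5823) = 3*(-3.5823)^2 - 4*(-3.5823) - 3 = 49.8278
Step 2: Evaluate g(x).
g(-3.5823) = 6*-3.5823 - 6 = -27.4938
Step 3: Compute Lagrangian.
L = 49.8278 + 7*-27.4938 = -142.6288


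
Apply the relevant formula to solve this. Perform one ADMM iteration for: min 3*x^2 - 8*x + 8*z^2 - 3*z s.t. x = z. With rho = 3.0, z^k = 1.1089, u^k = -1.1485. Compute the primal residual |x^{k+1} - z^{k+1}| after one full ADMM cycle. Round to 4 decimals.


ADMM iteration with rho = 3.0, z^k = 1.1089, u^k = -1.1485
Step 1: x-update.
Minimize 3*x^2 - 8*x + (3.0/2)*(x - 1.1089 - 1.1485)^2
FOC: (2*3 + 3.0)*x = 8 + 3.0*(1.1089 + 1.1485)
x^{k+1} = 1.6414
Step 2: z-update.
Minimize 8*z^2 - 3*z + (3.0/2)*(1.6414 - z - 1.1485)^2
FOC: (2*8 + 3.0)*z = 3 + 3.0*(1.6414 - 1.1485)
z^{k+1} = 0.2357
Step 3: u-update.
u^{k+1} = -1.1485 + 1.6414 - 0.2357 = 0.2571
Step 4: Primal residual = |1.6414 - 0.2357| = 1.4056


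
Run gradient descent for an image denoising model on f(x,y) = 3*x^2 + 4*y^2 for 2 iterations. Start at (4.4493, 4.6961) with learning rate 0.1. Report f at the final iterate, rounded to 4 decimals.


Gradient descent on f(x,y) = 3*x^2 + 4*y^2.
Starting point: (4.4493, 4.6961), alpha = 0.1
Step 1: grad_x = 2*3*4.4493 = 26.6958, grad_y = 2*4*4.6961 = 37.5688
  x_1 = 4.4493 - 0.1*26.6958 = 1.7797
  y_1 = 4.6961 - 0.1*37.5688 = 0.9392
Step 2: grad_x = 2*3*1.7797 = 10.6783, grad_y = 2*4*0.9392 = 7.5138
  x_2 = 1.7797 - 0.1*10.6783 = 0.7119
  y_2 = 0.9392 - 0.1*7.5138 = 0.1878
f(0.7119, 0.1878) = 3*0.7119^2 + 4*0.1878^2 = 1.6615


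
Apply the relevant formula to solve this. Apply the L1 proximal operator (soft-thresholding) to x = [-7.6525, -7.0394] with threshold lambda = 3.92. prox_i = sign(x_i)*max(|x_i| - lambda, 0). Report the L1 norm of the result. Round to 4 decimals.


Soft-thresholding with lambda = 3.92:
prox(-7.6525) = sign(-7.6525)*max(|-7.6525| - 3.92, 0) = -3.7325
prox(-7.0394) = sign(-7.0394)*max(|-7.0394| - 3.92, 0) = -3.1194
prox(x) = [-3.7325, -3.1194]
||prox(x)||_1 = 3.7325 + 3.1194 = 6.8519


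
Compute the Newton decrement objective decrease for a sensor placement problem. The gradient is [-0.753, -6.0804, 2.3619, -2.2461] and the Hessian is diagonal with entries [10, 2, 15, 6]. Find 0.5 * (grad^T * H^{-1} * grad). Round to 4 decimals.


Step 1: H is diagonal, so H^(-1) * g = [-0.0753, -3.0402, 0.1575, -0.3744].
Step 2: g^T H^(-1) g = sum_i g_i^2 / H_ii
  = (-0.753)^2/10 + (-6.0804)^2/2 + (2.3619)^2/15 + (-2.2461)^2/6
  = 0.0567 + 18.4856 + 0.3719 + 0.8408 = 19.7551
Step 3: Objective decrease = 0.5 * g^T H^(-1) g = 9.8775


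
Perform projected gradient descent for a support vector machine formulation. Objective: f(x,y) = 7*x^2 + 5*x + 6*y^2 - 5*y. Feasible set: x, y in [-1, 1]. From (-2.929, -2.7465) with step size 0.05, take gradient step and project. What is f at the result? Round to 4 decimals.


Step 1: Compute gradient at (-2.929, -2.7465).
grad_x = 2*7*-2.929 + 5 = -36.006
grad_y = 2*6*-2.7465 - 5 = -37.958
Step 2: Gradient step.
x_raw = -2.929 - 0.05*-36.006 = -1.1287
y_raw = -2.7465 - 0.05*-37.958 = -0.8486
Step 3: Project onto [-1, 1].
x_proj = clip(-1.1287) = -1.0
y_proj = clip(-0.8486) = -0.8486
Step 4: Evaluate f.
f(-1.0, -0.8486) = 10.5637


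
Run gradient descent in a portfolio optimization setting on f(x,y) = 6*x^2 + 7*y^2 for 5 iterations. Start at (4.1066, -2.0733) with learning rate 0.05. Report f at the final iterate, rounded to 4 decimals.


Gradient descent on f(x,y) = 6*x^2 + 7*y^2.
Starting point: (4.1066, -2.0733), alpha = 0.05
Step 1: grad_x = 2*6*4.1066 = 49.2792, grad_y = 2*7*-2.0733 = -29.0262
  x_1 = 4.1066 - 0.05*49.2792 = 1.6426
  y_1 = -2.0733 - 0.05*-29.0262 = -0.622
Step 2: grad_x = 2*6*1.6426 = 19.7117, grad_y = 2*7*-0.622 = -8.7079
  x_2 = 1.6426 - 0.05*19.7117 = 0.6571
  y_2 = -0.622 - 0.05*-8.7079 = -0.1866
Step 3: grad_x = 2*6*0.6571 = 7.8847, grad_y = 2*7*-0.1866 = -2.6124
  x_3 = 0.6571 - 0.05*7.8847 = 0.2628
  y_3 = -0.1866 - 0.05*-2.6124 = -0.056
Step 4: grad_x = 2*6*0.2628 = 3.1539, grad_y = 2*7*-0.056 = -0.7837
  x_4 = 0.2628 - 0.05*3.1539 = 0.1051
  y_4 = -0.056 - 0.05*-0.7837 = -0.0168
Step 5: grad_x = 2*6*0.1051 = 1.2615, grad_y = 2*7*-0.0168 = -0.2351
  x_5 = 0.1051 - 0.05*1.2615 = 0.0421
  y_5 = -0.0168 - 0.05*-0.2351 = -0.005
f(0.0421, -0.005) = 6*0.0421^2 + 7*(-0.005)^2 = 0.0108


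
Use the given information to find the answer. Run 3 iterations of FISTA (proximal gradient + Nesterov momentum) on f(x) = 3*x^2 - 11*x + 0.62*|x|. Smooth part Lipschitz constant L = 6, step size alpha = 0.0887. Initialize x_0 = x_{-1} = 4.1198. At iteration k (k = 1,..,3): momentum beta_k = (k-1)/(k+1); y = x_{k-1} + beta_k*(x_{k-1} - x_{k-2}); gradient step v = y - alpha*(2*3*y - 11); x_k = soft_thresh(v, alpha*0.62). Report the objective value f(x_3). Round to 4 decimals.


FISTA on f(x) = 3*x^2 - 11*x + 0.62*|x|
L = 6, alpha = 0.0887
Iteration 1: beta = 0.0, y = 4.1198 + 0.0*(4.1198 - 4.1198) = 4.1198
  grad(y) = 13.7188, v = y - alpha*grad = 2.9029
  prox(v) = soft_thresh(2.9029, 0.055) = 2.8479
Iteration 2: beta = 0.3333, y = 2.8479 + 0.3333*(2.8479 - 4.1198) = 2.424
  grad(y) = 3.544, v = y - alpha*grad = 2.1096
  prox(v) = soft_thresh(2.1096, 0.055) = 2.0547
Iteration 3: beta = 0.5, y = 2.0547 + 0.5*(2.0547 - 2.8479) = 1.658
  grad(y) = -1.052, v = y - alpha*grad = 1.7513
  prox(v) = soft_thresh(1.7513, 0.055) = 1.6963
f(x_3) = 3*1.6963^2 - 11*1.6963 + 0.62*|1.6963| = -8.9753


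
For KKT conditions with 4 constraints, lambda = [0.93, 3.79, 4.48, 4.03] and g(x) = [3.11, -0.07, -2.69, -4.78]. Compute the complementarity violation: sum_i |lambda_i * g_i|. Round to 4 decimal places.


KKT complementary slackness check:
lambda_1 * g_1 = 0.93 * 3.11 = 2.8923
lambda_2 * g_2 = 3.79 * -0.07 = -0.2653
lambda_3 * g_3 = 4.48 * -2.69 = -12.0512
lambda_4 * g_4 = 4.03 * -4.78 = -19.2634
Total violation = 2.8923 + 0.2653 + 12.0512 + 19.2634 = 34.4722


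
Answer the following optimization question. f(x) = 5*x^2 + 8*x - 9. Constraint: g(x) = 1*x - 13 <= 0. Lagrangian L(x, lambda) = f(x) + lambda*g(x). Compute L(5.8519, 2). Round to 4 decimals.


Step 1: Evaluate f(x).
f(5.8519) = 5*5.8519^2 + 8*5.8519 - 9 = 209.0389
Step 2: Evaluate g(x).
g(5.8519) = 1*5.8519 - 13 = -7.1481
Step 3: Compute Lagrangian.
L = 209.0389 + 2*-7.1481 = 194.7427


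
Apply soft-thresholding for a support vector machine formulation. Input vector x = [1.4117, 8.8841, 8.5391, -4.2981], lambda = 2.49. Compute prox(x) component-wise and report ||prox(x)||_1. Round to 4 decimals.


Soft-thresholding with lambda = 2.49:
prox(1.4117) = sign(1.4117)*max(|1.4117| - 2.49, 0) = 0.0
prox(8.8841) = sign(8.8841)*max(|8.8841| - 2.49, 0) = 6.3941
prox(8.5391) = sign(8.5391)*max(|8.5391| - 2.49, 0) = 6.0491
prox(-4.2981) = sign(-4.2981)*max(|-4.2981| - 2.49, 0) = -1.8081
prox(x) = [0.0, 6.3941, 6.0491, -1.8081]
||prox(x)||_1 = 0.0 + 6.3941 + 6.0491 + 1.8081 = 14.2513


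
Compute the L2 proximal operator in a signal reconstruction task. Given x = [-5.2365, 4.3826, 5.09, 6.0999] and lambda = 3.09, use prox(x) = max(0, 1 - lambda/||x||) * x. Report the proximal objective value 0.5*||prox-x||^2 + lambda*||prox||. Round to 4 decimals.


Step 1: Compute ||x||.
||x|| = 10.4759
Step 2: Compute scaling factor.
scale = max(0, 1 - 3.09/10.4759) = 0.705
Step 3: prox(x) = [-3.6919, 3.0899, 3.5886, 4.3007]
||prox(x)|| = 7.3859
Step 4: Proximal objective.
0.5*||prox-x||^2 = 4.7741
lambda*||prox|| = 22.8224
Total = 27.5966


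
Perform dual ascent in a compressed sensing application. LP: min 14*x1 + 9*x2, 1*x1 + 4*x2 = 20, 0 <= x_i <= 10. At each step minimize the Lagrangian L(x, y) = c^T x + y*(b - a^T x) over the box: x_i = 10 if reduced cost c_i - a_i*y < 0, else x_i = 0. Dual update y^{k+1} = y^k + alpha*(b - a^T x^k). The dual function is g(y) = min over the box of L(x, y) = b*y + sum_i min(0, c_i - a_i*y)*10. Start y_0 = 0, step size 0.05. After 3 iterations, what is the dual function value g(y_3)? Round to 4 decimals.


Dual ascent for LP: min 14*x1 + 9*x2, 1*x1 + 4*x2 = 20, 0 <= x_i <= 10
Step 1: y^k = 0.0, reduced costs: (14.0, 9.0)
  x^k = (0.0, 0.0), subgradient = b - a^T x = 20.0
  y^{k+1} = 0.0 + 0.05*20.0 = 1.0
Step 2: y^k = 1.0, reduced costs: (13.0, 5.0)
  x^k = (0.0, 0.0), subgradient = b - a^T x = 20.0
  y^{k+1} = 1.0 + 0.05*20.0 = 2.0
Step 3: y^k = 2.0, reduced costs: (12.0, 1.0)
  x^k = (0.0, 0.0), subgradient = b - a^T x = 20.0
  y^{k+1} = 2.0 + 0.05*20.0 = 3.0
Dual objective at y_3 = 3.0: reduced costs (11.0, -3.0), box minimizer x = (0.0, 10.0)
g(y_3) = b*y + (c1 - a1*y)*x1 + (c2 - a2*y)*x2 = 20*3.0 + 11.0*0.0 + (-3.0)*10.0 = 60.0 + 0.0 - 30.0 = 30.0


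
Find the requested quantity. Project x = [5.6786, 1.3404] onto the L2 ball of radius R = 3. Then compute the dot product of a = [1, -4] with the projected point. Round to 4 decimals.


Step 1: Compute ||x|| (intermediates to 6 decimals).
||x|| = sqrt(5.6786^2 + 1.3404^2) = 5.834653
Step 2: Project.
Since ||x|| > R, scale = R/||x|| = 3/5.834653 = 0.514169, proj(x) = scale * x
proj(x) = [2.91976, 0.689192]
Step 3: Dot product.
a^T * proj(x) = 1*2.91976 - 4*0.689192 = 0.163


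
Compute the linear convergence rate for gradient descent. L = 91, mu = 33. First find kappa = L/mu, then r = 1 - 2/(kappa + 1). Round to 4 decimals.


Step 1: Compute the condition number.
kappa = L/mu = 91/33 = 2.7576
Step 2: Compute the convergence rate.
r = 1 - 2/(kappa + 1) = 1 - 2*mu/(L + mu) = (L - mu)/(L + mu) = 58/124 = 0.4677


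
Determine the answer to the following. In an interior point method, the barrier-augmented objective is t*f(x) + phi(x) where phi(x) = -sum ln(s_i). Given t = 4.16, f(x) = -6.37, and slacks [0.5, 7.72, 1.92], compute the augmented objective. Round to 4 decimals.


Step 1: Compute log-barrier.
ln values: [-0.6931, 2.0438, 0.6523]
phi = -(-0.6931 + 2.0438 + 0.6523) = -2.003
Step 2: Compute augmented objective.
t*f(x) = 4.16*-6.37 = -26.4992
Total = -26.4992 - 2.003 = -28.5022


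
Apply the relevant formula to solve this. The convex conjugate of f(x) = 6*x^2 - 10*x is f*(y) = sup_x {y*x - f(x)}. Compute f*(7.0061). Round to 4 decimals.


f*(y) = sup_x {y*x - a*x^2 - b*x} = sup_x {(y-b)*x - a*x^2}
FOC: (y - b) - 2a*x = 0 => x* = (y - b)/(2a)
x* = (7.0061 + 10)/(2*6) = 1.4172
f*(7.0061) = (y-b)^2/(4a) = (7.0061 + 10)^2/(4*6)
= 289.2074/24 = 12.0503


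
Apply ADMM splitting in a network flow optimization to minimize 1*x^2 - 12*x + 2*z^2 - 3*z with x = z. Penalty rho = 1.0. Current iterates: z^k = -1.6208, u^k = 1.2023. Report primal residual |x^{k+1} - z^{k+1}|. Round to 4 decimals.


ADMM iteration with rho = 1.0, z^k = -1.6208, u^k = 1.2023
Step 1: x-update.
Minimize 1*x^2 - 12*x + (1.0/2)*(x + 1.6208 + 1.2023)^2
FOC: (2*1 + 1.0)*x = 12 + 1.0*(-1.6208 - 1.2023)
x^{k+1} = 3.059
Step 2: z-update.
Minimize 2*z^2 - 3*z + (1.0/2)*(3.059 - z + 1.2023)^2
FOC: (2*2 + 1.0)*z = 3 + 1.0*(3.059 + 1.2023)
z^{k+1} = 1.4523
Step 3: u-update.
u^{k+1} = 1.2023 + 3.059 - 1.4523 = 2.809
Step 4: Primal residual = |3.059 - 1.4523| = 1.6067


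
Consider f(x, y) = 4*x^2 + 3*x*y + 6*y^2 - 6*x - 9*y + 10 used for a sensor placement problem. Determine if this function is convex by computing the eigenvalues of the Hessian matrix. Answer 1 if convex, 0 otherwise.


The Hessian of f(x,y) = 4*x^2 + 3*x*y + 6*y^2 - 6*x - 9*y + 10 is:
H = [[8, 3], [3, 12]]
Trace = 8 + 12 = 20
Determinant = 8*12 - (3)^2 = 87
Discriminant = (20)^2 - 4*87 = 52.0
Eigenvalues: lambda_1 = 6.3944, lambda_2 = 13.6056
The function is convex.

1


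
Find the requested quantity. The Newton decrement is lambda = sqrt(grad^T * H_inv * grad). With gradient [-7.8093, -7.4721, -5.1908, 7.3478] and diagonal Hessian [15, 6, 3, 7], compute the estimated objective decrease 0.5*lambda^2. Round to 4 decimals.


Step 1: H is diagonal, so H^(-1) * g = [-0.5206, -1.2454, -1.7303, 1.0497].
Step 2: g^T H^(-1) g = sum_i g_i^2 / H_ii
  = (-7.8093)^2/15 + (-7.4721)^2/6 + (-5.1908)^2/3 + (7.3478)^2/7
  = 4.0657 + 9.3054 + 8.9815 + 7.7129 = 30.0654
Step 3: Objective decrease = 0.5 * g^T H^(-1) g = 15.0327


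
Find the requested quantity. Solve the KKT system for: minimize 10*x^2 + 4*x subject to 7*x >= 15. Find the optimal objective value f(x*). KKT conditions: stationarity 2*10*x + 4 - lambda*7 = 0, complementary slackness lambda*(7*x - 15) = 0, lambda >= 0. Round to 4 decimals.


Step 1: Try lambda = 0 (constraint inactive).
x_unc = -4/(2*10) = -0.2
Check: 7*-0.2 = -1.4 < 15 -- violated!
Step 2: Constraint must be active: 7*x = 15
x* = 15/7 = 2.1429 (rounded; the exact value 15/7 is used below)
lambda = (2*10*(15/7) + 4)/7 = 6.6939
Step 3: Compute optimal value.
f(x*) = 10*(15/7)^2 + 4*(15/7) = 54.4898


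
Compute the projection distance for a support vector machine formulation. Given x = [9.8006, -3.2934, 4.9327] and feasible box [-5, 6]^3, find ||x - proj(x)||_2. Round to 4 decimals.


Project each component onto [-5, 6].
clip(9.8006) = 6.0, clip(-3.2934) = -3.2934, clip(4.9327) = 4.9327
Projection = [6.0, -3.2934, 4.9327]
Squared diffs: [14.4446, 0.0, 0.0]
Distance = sqrt(14.4446) = 3.8006


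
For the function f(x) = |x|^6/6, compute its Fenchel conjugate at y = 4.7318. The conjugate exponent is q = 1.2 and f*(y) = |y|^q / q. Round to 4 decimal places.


The conjugate exponent q satisfies 1/p + 1/q = 1.
p = 6, so q = 6/(6 - 1) = 1.2
|y|^q = 4.7318^1.2 = 6.457
f*(4.7318) = 6.457 / 1.2 = 5.3808


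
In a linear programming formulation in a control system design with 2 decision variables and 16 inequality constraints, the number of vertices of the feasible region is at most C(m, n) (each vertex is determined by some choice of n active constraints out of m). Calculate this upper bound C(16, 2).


Each vertex corresponds to some choice of n active constraints out of m, so the number of vertices is at most C(m, n) = m! / (n!(m-n)!).
m = 16, n = 2
Numerator: 16 * 15
Denominator: 2! = 2
C(16, 2) = 120


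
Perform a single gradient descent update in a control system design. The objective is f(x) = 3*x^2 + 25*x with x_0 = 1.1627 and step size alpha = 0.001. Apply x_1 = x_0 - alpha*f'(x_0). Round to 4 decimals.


We compute the gradient at x_0 and apply the update.
f'(x) = 6*x + 25
f'(1.1627) = 6*1.1627 + 25 = 31.9762
x_1 = 1.1627 - 0.001*31.9762 = 1.1307


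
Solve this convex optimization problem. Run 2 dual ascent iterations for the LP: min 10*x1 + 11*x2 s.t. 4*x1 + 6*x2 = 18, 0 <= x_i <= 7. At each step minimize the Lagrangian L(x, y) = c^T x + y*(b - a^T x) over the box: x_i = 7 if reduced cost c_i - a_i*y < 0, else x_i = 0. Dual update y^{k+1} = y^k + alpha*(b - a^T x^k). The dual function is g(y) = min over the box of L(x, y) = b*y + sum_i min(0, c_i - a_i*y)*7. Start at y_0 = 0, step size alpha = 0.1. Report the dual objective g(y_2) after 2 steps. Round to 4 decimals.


Dual ascent for LP: min 10*x1 + 11*x2, 4*x1 + 6*x2 = 18, 0 <= x_i <= 7
Step 1: y^k = 0.0, reduced costs: (10.0, 11.0)
  x^k = (0.0, 0.0), subgradient = b - a^T x = 18.0
  y^{k+1} = 0.0 + 0.1*18.0 = 1.8
Step 2: y^k = 1.8, reduced costs: (2.8, 0.2)
  x^k = (0.0, 0.0), subgradient = b - a^T x = 18.0
  y^{k+1} = 1.8 + 0.1*18.0 = 3.6
Dual objective at y_2 = 3.6: reduced costs (-4.4, -10.6), box minimizer x = (7.0, 7.0)
g(y_2) = b*y + (c1 - a1*y)*x1 + (c2 - a2*y)*x2 = 18*3.6 + (-4.4)*7.0 + (-10.6)*7.0 = 64.8 - 30.8 - 74.2 = -40.2


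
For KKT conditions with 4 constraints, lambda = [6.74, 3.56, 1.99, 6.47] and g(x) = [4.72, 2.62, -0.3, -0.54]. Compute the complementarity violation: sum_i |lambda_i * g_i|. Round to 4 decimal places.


KKT complementary slackness check:
lambda_1 * g_1 = 6.74 * 4.72 = 31.8128
lambda_2 * g_2 = 3.56 * 2.62 = 9.3272
lambda_3 * g_3 = 1.99 * -0.3 = -0.597
lambda_4 * g_4 = 6.47 * -0.54 = -3.4938
Total violation = 31.8128 + 9.3272 + 0.597 + 3.4938 = 45.2308


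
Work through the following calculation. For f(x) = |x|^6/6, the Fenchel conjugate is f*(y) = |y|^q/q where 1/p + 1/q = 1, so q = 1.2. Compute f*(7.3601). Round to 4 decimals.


The conjugate exponent q satisfies 1/p + 1/q = 1.
p = 6, so q = 6/(6 - 1) = 1.2
|y|^q = 7.3601^1.2 = 10.9714
f*(7.3601) = 10.9714 / 1.2 = 9.1428


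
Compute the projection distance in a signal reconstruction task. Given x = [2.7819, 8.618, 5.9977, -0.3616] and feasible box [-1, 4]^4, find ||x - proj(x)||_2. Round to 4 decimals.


Project each component onto [-1, 4].
clip(2.7819) = 2.7819, clip(8.618) = 4.0, clip(5.9977) = 4.0, clip(-0.3616) = -0.3616
Projection = [2.7819, 4.0, 4.0, -0.3616]
Squared diffs: [0.0, 21.3259, 3.9908, 0.0]
Distance = sqrt(25.3167) = 5.0316


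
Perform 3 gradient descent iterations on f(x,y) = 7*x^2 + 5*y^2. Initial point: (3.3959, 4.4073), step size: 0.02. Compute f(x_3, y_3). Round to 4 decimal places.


Gradient descent on f(x,y) = 7*x^2 + 5*y^2.
Starting point: (3.3959, 4.4073), alpha = 0.02
Step 1: grad_x = 2*7*3.3959 = 47.5426, grad_y = 2*5*4.4073 = 44.073
  x_1 = 3.3959 - 0.02*47.5426 = 2.445
  y_1 = 4.4073 - 0.02*44.073 = 3.5258
Step 2: grad_x = 2*7*2.445 = 34.2307, grad_y = 2*5*3.5258 = 35.2584
  x_2 = 2.445 - 0.02*34.2307 = 1.7604
  y_2 = 3.5258 - 0.02*35.2584 = 2.8207
Step 3: grad_x = 2*7*1.7604 = 24.6461, grad_y = 2*5*2.8207 = 28.2067
  x_3 = 1.7604 - 0.02*24.6461 = 1.2675
  y_3 = 2.8207 - 0.02*28.2067 = 2.2565
f(1.2675, 2.2565) = 7*1.2675^2 + 5*2.2565^2 = 36.7059


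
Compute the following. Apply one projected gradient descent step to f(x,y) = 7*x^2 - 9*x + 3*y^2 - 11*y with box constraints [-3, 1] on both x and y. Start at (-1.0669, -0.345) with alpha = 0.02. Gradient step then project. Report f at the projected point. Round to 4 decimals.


Step 1: Compute gradient at (-1.0669, -0.345).
grad_x = 2*7*-1.0669 - 9 = -23.9366
grad_y = 2*3*-0.345 - 11 = -13.07
Step 2: Gradient step.
x_raw = -1.0669 - 0.02*-23.9366 = -0.5882
y_raw = -0.345 - 0.02*-13.07 = -0.0836
Step 3: Project onto [-3, 1].
x_proj = clip(-0.5882) = -0.5882
y_proj = clip(-0.0836) = -0.0836
Step 4: Evaluate f.
f(-0.5882, -0.0836) = 8.6557


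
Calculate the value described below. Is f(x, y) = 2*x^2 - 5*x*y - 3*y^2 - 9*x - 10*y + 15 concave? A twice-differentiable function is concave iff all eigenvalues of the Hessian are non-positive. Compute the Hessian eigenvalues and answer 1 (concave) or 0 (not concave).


The Hessian of f(x,y) = 2*x^2 - 5*x*y - 3*y^2 - 9*x - 10*y + 15 is:
H = [[4, -5], [-5, -6]]
Trace = 4 - 6 = -2
Determinant = 4*-6 - (-5)^2 = -49
Discriminant = (-2)^2 - 4*-49 = 200.0
Eigenvalues: lambda_1 = -8.0711, lambda_2 = 6.0711
The function is not concave.

0


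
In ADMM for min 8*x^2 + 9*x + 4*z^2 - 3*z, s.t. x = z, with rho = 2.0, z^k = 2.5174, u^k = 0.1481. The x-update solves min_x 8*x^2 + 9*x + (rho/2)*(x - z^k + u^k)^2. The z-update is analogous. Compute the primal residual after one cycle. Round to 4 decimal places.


ADMM iteration with rho = 2.0, z^k = 2.5174, u^k = 0.1481
Step 1: x-update.
Minimize 8*x^2 + 9*x + (2.0/2)*(x - 2.5174 + 0.1481)^2
FOC: (2*8 + 2.0)*x = -9 + 2.0*(2.5174 - 0.1481)
x^{k+1} = -0.2367
Step 2: z-update.
Minimize 4*z^2 - 3*z + (2.0/2)*(-0.2367 - z + 0.1481)^2
FOC: (2*4 + 2.0)*z = 3 + 2.0*(-0.2367 + 0.1481)
z^{k+1} = 0.2823
Step 3: u-update.
u^{k+1} = 0.1481 - 0.2367 - 0.2823 = -0.3709
Step 4: Primal residual = |-0.2367 - 0.2823| = 0.519


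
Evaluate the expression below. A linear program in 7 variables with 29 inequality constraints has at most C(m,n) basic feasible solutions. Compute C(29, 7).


Each vertex corresponds to some choice of n active constraints out of m, so the number of vertices is at most C(m, n) = m! / (n!(m-n)!).
m = 29, n = 7
Numerator: 29 * 28 * 27 * 26 * 25 * 24 * 23
Denominator: 7! = 5040
C(29, 7) = 1560780


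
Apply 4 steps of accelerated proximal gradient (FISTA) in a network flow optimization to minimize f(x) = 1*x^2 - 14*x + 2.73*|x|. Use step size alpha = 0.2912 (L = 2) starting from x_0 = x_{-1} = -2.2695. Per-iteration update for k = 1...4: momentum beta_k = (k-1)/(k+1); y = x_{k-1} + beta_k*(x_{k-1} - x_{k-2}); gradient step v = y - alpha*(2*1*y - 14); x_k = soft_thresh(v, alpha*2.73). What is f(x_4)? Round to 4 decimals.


FISTA on f(x) = 1*x^2 - 14*x + 2.73*|x|
L = 2, alpha = 0.2912
Iteration 1: beta = 0.0, y = -2.2695 + 0.0*(-2.2695 + 2.2695) = -2.2695
  grad(y) = -18.539, v = y - alpha*grad = 3.1291
  prox(v) = soft_thresh(3.1291, 0.795) = 2.3341
Iteration 2: beta = 0.3333, y = 2.3341 + 0.3333*(2.3341 + 2.2695) = 3.8686
  grad(y) = -6.2628, v = y - alpha*grad = 5.6923
  prox(v) = soft_thresh(5.6923, 0.795) = 4.8974
Iteration 3: beta = 0.5, y = 4.8974 + 0.5*(4.8974 - 2.3341) = 6.179
  grad(y) = -1.642, v = y - alpha*grad = 6.6571
  prox(v) = soft_thresh(6.6571, 0.795) = 5.8622
Iteration 4: beta = 0.6, y = 5.8622 + 0.6*(5.8622 - 4.8974) = 6.4411
  grad(y) = -1.1179, v = y - alpha*grad = 6.7666
  prox(v) = soft_thresh(6.7666, 0.795) = 5.9716
f(x_4) = 1*5.9716^2 - 14*5.9716 + 2.73*|5.9716| = -31.6399


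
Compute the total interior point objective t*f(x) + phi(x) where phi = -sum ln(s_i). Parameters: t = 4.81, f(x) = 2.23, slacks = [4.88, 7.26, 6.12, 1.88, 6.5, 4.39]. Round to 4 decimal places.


Step 1: Compute log-barrier.
ln values: [1.5851, 1.9824, 1.8116, 0.6313, 1.8718, 1.4793]
phi = -(1.5851 + 1.9824 + 1.8116 + 0.6313 + 1.8718 + 1.4793) = -9.3615
Step 2: Compute augmented objective.
t*f(x) = 4.81*2.23 = 10.7263
Total = 10.7263 - 9.3615 = 1.3648


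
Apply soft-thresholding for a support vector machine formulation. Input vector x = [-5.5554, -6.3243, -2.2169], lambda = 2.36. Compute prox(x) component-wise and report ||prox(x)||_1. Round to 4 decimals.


Soft-thresholding with lambda = 2.36:
prox(-5.5554) = sign(-5.5554)*max(|-5.5554| - 2.36, 0) = -3.1954
prox(-6.3243) = sign(-6.3243)*max(|-6.3243| - 2.36, 0) = -3.9643
prox(-2.2169) = sign(-2.2169)*max(|-2.2169| - 2.36, 0) = 0.0
prox(x) = [-3.1954, -3.9643, 0.0]
||prox(x)||_1 = 3.1954 + 3.9643 + 0.0 = 7.1597


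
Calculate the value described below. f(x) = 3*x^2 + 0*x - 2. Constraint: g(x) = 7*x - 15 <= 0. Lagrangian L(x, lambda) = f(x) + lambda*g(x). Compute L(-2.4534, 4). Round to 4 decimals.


Step 1: Evaluate f(x).
f(-2.4534) = 3*(-2.4534)^2 + 0*(-2.4534) - 2 = 16.0575
Step 2: Evaluate g(x).
g(-2.4534) = 7*-2.4534 - 15 = -32.1738
Step 3: Compute Lagrangian.
L = 16.0575 + 4*-32.1738 = -112.6377


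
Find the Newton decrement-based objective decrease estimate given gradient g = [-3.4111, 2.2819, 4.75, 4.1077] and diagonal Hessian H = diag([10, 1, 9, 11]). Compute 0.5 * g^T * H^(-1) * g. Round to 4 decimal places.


Step 1: H is diagonal, so H^(-1) * g = [-0.3411, 2.2819, 0.5278, 0.3734].
Step 2: g^T H^(-1) g = sum_i g_i^2 / H_ii
  = (-3.4111)^2/10 + (2.2819)^2/1 + (4.75)^2/9 + (4.1077)^2/11
  = 1.1636 + 5.2071 + 2.5069 + 1.5339 = 10.4115
Step 3: Objective decrease = 0.5 * g^T H^(-1) g = 5.2057


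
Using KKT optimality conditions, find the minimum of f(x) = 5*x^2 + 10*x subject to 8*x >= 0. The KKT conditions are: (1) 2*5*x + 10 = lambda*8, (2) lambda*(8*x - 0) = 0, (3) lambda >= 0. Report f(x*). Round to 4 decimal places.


Step 1: Try lambda = 0 (constraint inactive).
x_unc = -10/(2*5) = -1.0
Check: 8*-1.0 = -8.0 < 0 -- violated!
Step 2: Constraint must be active: 8*x = 0
x* = 0/8 = 0.0
lambda = (2*5*0.0 + 10)/8 = 1.25
Step 3: Compute optimal value.
f(x*) = 5*0.0^2 + 10*0.0 = 0.0


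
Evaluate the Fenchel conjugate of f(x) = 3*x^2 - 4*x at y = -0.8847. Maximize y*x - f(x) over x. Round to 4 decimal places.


f*(y) = sup_x {y*x - a*x^2 - b*x} = sup_x {(y-b)*x - a*x^2}
FOC: (y - b) - 2a*x = 0 => x* = (y - b)/(2a)
x* = (-0.8847 + 4)/(2*3) = 0.5192
f*(-0.8847) = (y-b)^2/(4a) = (-0.8847 + 4)^2/(4*3)
= 9.7051/12 = 0.8088


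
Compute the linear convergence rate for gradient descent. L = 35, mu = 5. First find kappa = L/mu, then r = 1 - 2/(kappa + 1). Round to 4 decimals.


Step 1: Compute the condition number.
kappa = L/mu = 35/5 = 7.0
Step 2: Compute the convergence rate.
r = 1 - 2/(kappa + 1) = 1 - 2*mu/(L + mu) = (L - mu)/(L + mu) = 30/40 = 0.75


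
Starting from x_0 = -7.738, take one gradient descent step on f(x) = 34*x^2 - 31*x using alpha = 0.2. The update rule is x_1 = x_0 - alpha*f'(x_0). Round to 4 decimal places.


We compute the gradient at x_0 and apply the update.
f'(x) = 68*x - 31
f'(-7.738) = 68*-7.738 - 31 = -557.184
x_1 = -7.738 - 0.2*-557.184 = 103.6988


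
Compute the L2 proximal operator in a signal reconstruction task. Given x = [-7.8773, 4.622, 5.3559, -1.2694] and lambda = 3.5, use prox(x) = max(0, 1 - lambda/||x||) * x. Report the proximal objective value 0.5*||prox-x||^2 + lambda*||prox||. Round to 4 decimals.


Step 1: Compute ||x||.
||x|| = 10.6636
Step 2: Compute scaling factor.
scale = max(0, 1 - 3.5/10.6636) = 0.6718
Step 3: prox(x) = [-5.2918, 3.105, 3.598, -0.8528]
||prox(x)|| = 7.1636
Step 4: Proximal objective.
0.5*||prox-x||^2 = 6.125
lambda*||prox|| = 25.0726
Total = 31.1975


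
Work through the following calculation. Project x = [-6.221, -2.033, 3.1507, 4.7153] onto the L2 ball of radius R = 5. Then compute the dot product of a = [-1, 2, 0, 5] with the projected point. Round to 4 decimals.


Step 1: Compute ||x|| (intermediates to 6 decimals).
||x|| = sqrt((-6.221)^2 + (-2.033)^2 + 3.1507^2 + 4.7153^2) = 8.659959
Step 2: Project.
Since ||x|| > R, scale = R/||x|| = 5/8.659959 = 0.57737, proj(x) = scale * x
proj(x) = [-3.591819, -1.173793, 1.81912, 2.722473]
Step 3: Dot product.
a^T * proj(x) = -1*(-3.591819) + 2*(-1.173793) + 0*1.81912 + 5*2.722473 = 14.8566


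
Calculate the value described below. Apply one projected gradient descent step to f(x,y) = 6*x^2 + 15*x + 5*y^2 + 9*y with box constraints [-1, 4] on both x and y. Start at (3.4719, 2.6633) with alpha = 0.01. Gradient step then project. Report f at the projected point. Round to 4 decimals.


Step 1: Compute gradient at (3.4719, 2.6633).
grad_x = 2*6*3.4719 + 15 = 56.6628
grad_y = 2*5*2.6633 + 9 = 35.633
Step 2: Gradient step.
x_raw = 3.4719 - 0.01*56.6628 = 2.9053
y_raw = 2.6633 - 0.01*35.633 = 2.307
Step 3: Project onto [-1, 4].
x_proj = clip(2.9053) = 2.9053
y_proj = clip(2.307) = 2.307
Step 4: Evaluate f.
f(2.9053, 2.307) = 141.596


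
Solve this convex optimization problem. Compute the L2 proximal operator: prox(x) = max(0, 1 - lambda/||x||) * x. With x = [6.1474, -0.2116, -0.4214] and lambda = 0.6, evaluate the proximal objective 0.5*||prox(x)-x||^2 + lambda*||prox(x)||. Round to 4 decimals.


Step 1: Compute ||x||.
||x|| = 6.1655
Step 2: Compute scaling factor.
scale = max(0, 1 - 0.6/6.1655) = 0.9027
Step 3: prox(x) = [5.5492, -0.191, -0.3804]
||prox(x)|| = 5.5655
Step 4: Proximal objective.
0.5*||prox-x||^2 = 0.18
lambda*||prox|| = 3.3393
Total = 3.5193


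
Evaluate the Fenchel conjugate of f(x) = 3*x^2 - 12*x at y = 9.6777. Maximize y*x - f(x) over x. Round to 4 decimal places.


f*(y) = sup_x {y*x - a*x^2 - b*x} = sup_x {(y-b)*x - a*x^2}
FOC: (y - b) - 2a*x = 0 => x* = (y - b)/(2a)
x* = (9.6777 + 12)/(2*3) = 3.613
f*(9.6777) = (y-b)^2/(4a) = (9.6777 + 12)^2/(4*3)
= 469.9227/12 = 39.1602


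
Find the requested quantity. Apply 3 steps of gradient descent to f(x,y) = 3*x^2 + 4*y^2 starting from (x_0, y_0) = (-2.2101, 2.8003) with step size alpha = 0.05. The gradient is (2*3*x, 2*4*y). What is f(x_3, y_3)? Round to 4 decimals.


Gradient descent on f(x,y) = 3*x^2 + 4*y^2.
Starting point: (-2.2101, 2.8003), alpha = 0.05
Step 1: grad_x = 2*3*-2.2101 = -13.2606, grad_y = 2*4*2.8003 = 22.4024
  x_1 = -2.2101 - 0.05*-13.2606 = -1.5471
  y_1 = 2.8003 - 0.05*22.4024 = 1.6802
Step 2: grad_x = 2*3*-1.5471 = -9.2824, grad_y = 2*4*1.6802 = 13.4414
  x_2 = -1.5471 - 0.05*-9.2824 = -1.0829
  y_2 = 1.6802 - 0.05*13.4414 = 1.0081
Step 3: grad_x = 2*3*-1.0829 = -6.4977, grad_y = 2*4*1.0081 = 8.0649
  x_3 = -1.0829 - 0.05*-6.4977 = -0.7581
  y_3 = 1.0081 - 0.05*8.0649 = 0.6049
f(-0.7581, 0.6049) = 3*(-0.7581)^2 + 4*0.6049^2 = 3.1874


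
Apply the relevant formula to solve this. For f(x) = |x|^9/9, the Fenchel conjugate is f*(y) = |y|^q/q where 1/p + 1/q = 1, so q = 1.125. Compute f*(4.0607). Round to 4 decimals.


The conjugate exponent q satisfies 1/p + 1/q = 1.
p = 9, so q = 9/(9 - 1) = 1.125
|y|^q = 4.0607^1.125 = 4.8381
f*(4.0607) = 4.8381 / 1.125 = 4.3005


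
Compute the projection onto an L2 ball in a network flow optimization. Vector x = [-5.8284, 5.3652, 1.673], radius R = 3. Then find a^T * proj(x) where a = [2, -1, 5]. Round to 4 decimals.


Step 1: Compute ||x|| (intermediates to 6 decimals).
||x|| = sqrt((-5.8284)^2 + 5.3652^2 + 1.673^2) = 8.096576
Step 2: Project.
Since ||x|| > R, scale = R/||x|| = 3/8.096576 = 0.370527, proj(x) = scale * x
proj(x) = [-2.15958, 1.987951, 0.619892]
Step 3: Dot product.
a^T * proj(x) = 2*(-2.15958) - 1*1.987951 + 5*0.619892 = -3.2077


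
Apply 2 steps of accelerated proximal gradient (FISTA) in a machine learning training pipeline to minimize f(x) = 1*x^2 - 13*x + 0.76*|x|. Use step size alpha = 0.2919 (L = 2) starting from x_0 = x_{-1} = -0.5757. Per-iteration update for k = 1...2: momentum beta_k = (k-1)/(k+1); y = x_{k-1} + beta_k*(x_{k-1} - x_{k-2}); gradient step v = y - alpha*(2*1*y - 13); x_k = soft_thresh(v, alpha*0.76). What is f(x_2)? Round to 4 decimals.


FISTA on f(x) = 1*x^2 - 13*x + 0.76*|x|
L = 2, alpha = 0.2919
Iteration 1: beta = 0.0, y = -0.5757 + 0.0*(-0.5757 + 0.5757) = -0.5757
  grad(y) = -14.1514, v = y - alpha*grad = 3.5551
  prox(v) = soft_thresh(3.5551, 0.2218) = 3.3332
Iteration 2: beta = 0.3333, y = 3.3332 + 0.3333*(3.3332 + 0.5757) = 4.6362
  grad(y) = -3.7275, v = y - alpha*grad = 5.7243
  prox(v) = soft_thresh(5.7243, 0.2218) = 5.5025
f(x_2) = 1*5.5025^2 - 13*5.5025 + 0.76*|5.5025| = -37.073


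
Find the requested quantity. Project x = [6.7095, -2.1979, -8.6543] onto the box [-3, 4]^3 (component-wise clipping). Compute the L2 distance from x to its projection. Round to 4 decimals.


Project each component onto [-3, 4].
clip(6.7095) = 4.0, clip(-2.1979) = -2.1979, clip(-8.6543) = -3.0
Projection = [4.0, -2.1979, -3.0]
Squared diffs: [7.3414, 0.0, 31.9711]
Distance = sqrt(39.3125) = 6.27


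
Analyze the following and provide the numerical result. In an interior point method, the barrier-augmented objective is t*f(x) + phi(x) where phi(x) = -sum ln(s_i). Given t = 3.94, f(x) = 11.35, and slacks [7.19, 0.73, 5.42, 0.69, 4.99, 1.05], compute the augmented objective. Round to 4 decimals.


Step 1: Compute log-barrier.
ln values: [1.9727, -0.3147, 1.6901, -0.3711, 1.6074, 0.0488]
phi = -(1.9727 - 0.3147 + 1.6901 - 0.3711 + 1.6074 + 0.0488) = -4.6332
Step 2: Compute augmented objective.
t*f(x) = 3.94*11.35 = 44.719
Total = 44.719 - 4.6332 = 40.0858
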